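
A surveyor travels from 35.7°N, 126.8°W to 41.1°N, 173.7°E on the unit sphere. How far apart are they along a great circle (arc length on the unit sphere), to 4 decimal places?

In radians: φ₁ = 0.6231, φ₂ = 0.7173, Δλ = -59.500° = -1.0385 rad.
Haversine: a = sin²(Δφ/2) + cos φ₁ cos φ₂ sin²(Δλ/2) = 0.0022 + (0.8121)(0.7536)(0.2462) = 0.15290.
Central angle c = 2·arcsin(√a) = 0.80349 rad.
On the unit sphere the arc length equals the central angle: 0.8035.

0.8035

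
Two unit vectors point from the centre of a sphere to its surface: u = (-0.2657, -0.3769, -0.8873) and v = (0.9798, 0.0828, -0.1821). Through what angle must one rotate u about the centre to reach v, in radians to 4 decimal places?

1.7011 rad

u·v = -0.1300; |u| = 1.0000, |v| = 1.0000.
cos θ = (u·v)/(|u||v|) = -0.1300, so θ = 1.7011 rad.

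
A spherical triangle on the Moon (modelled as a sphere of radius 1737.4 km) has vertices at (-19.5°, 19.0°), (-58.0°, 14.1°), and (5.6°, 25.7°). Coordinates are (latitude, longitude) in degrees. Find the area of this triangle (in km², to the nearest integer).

103250 km²

Side lengths (central angles): a = 1.1220, b = 0.4529, c = 0.6749 rad; semiperimeter s = 1.1249.
By l'Huilier's theorem, tan(E/4) = √[tan(s/2) tan((s−a)/2) tan((s−b)/2) tan((s−c)/2)], giving spherical excess E = 0.0342 rad.
Area = E·R² = 0.0342 × (1737.4)² ≈ 103250 km².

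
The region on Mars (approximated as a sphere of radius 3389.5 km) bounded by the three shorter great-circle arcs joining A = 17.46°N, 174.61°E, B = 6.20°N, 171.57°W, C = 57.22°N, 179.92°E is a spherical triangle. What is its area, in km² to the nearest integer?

1108505 km²

Side lengths (central angles): a = 0.8981, b = 0.6974, c = 0.3068 rad; semiperimeter s = 0.9511.
By l'Huilier's theorem, tan(E/4) = √[tan(s/2) tan((s−a)/2) tan((s−b)/2) tan((s−c)/2)], giving spherical excess E = 0.0965 rad.
Area = E·R² = 0.0965 × (3389.5)² ≈ 1108505 km².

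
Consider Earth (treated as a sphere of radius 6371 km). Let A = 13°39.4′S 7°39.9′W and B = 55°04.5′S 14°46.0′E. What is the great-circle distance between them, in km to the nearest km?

In radians: φ₁ = -0.2384, φ₂ = -0.9612, Δλ = 22.432° = 0.3915 rad.
cos c = sin φ₁ sin φ₂ + cos φ₁ cos φ₂ cos Δλ = (-0.2361)(-0.8199) + (0.9717)(0.5725)(0.9243) = 0.70781,
so c = arccos(0.70781) = 0.78441 rad.
Distance = R·c = 6371 × 0.7844 ≈ 4997 km.

4997 km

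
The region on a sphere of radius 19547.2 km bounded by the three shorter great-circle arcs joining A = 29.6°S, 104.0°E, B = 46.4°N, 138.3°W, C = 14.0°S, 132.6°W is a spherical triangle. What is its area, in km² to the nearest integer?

704427318 km²

Side lengths (central angles): a = 1.0580, b = 1.9230, c = 2.2607 rad; semiperimeter s = 2.6208.
By l'Huilier's theorem, tan(E/4) = √[tan(s/2) tan((s−a)/2) tan((s−b)/2) tan((s−c)/2)], giving spherical excess E = 1.8436 rad.
Area = E·R² = 1.8436 × (19547.2)² ≈ 704427318 km².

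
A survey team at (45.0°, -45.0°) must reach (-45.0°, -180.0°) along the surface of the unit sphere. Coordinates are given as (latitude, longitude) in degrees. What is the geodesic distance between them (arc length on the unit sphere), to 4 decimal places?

2.5936

With latitudes φ₁ = 45.000°, φ₂ = -45.000° and longitude difference Δλ = -135.000°:
cos c = sin φ₁ sin φ₂ + cos φ₁ cos φ₂ cos Δλ = (0.7071)(-0.7071) + (0.7071)(0.7071)(-0.7071) = -0.85355,
so c = arccos(-0.85355) = 2.59356 rad.
On the unit sphere the arc length equals the central angle: 2.5936.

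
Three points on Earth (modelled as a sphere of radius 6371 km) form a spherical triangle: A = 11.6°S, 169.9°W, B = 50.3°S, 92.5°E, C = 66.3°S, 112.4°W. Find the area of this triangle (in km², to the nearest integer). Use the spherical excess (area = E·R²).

Side lengths (central angles): a = 1.0797, b = 1.1640, c = 1.4988 rad; semiperimeter s = 1.8712.
By l'Huilier's theorem, tan(E/4) = √[tan(s/2) tan((s−a)/2) tan((s−b)/2) tan((s−c)/2)], giving spherical excess E = 0.7840 rad.
Area = E·R² = 0.7840 × (6371)² ≈ 31822302 km².

31822302 km²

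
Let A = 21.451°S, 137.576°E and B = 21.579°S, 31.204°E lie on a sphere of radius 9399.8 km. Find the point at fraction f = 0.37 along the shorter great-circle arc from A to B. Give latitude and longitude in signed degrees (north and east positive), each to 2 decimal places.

-32.43°, 99.30°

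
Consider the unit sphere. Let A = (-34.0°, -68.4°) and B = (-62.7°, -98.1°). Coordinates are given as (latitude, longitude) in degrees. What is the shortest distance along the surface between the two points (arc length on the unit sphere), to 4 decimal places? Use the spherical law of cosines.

0.5967

With latitudes φ₁ = -34.000°, φ₂ = -62.700° and longitude difference Δλ = -29.700°:
cos c = sin φ₁ sin φ₂ + cos φ₁ cos φ₂ cos Δλ = (-0.5592)(-0.8886) + (0.8290)(0.4586)(0.8686) = 0.82719,
so c = arccos(0.82719) = 0.59670 rad.
On the unit sphere the arc length equals the central angle: 0.5967.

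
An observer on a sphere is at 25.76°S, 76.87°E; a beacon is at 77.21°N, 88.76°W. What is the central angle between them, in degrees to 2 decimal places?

128.09°

In radians: φ₁ = -0.4496, φ₂ = 1.3476, Δλ = -165.630° = -2.8908 rad.
cos c = sin φ₁ sin φ₂ + cos φ₁ cos φ₂ cos Δλ = (-0.4346)(0.9752) + (0.9006)(0.2214)(-0.9687) = -0.61696,
so c = arccos(-0.61696) = 2.23567 rad.
So the angular separation is 128.09°.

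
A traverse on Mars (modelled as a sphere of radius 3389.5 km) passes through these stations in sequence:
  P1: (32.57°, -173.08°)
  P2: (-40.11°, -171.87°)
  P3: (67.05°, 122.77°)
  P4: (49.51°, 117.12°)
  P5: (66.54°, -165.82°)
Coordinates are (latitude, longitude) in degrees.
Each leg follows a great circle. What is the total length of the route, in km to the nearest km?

14751 km

Leg P1→P2: central angle 1.2687 rad, distance 4300.1 km.
Leg P2→P3: central angle 2.0589 rad, distance 6978.6 km.
Leg P3→P4: central angle 0.3102 rad, distance 1051.4 km.
Leg P4→P5: central angle 0.7143 rad, distance 2421.2 km.
Total: 4300.1 + 6978.6 + 1051.4 + 2421.2 ≈ 14751 km.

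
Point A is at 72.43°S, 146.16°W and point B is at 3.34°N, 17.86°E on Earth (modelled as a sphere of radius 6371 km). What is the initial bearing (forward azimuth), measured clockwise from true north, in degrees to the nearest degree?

163°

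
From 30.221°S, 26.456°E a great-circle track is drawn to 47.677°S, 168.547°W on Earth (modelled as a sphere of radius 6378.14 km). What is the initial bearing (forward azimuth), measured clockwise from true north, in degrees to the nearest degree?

Δλ = 164.997° = 2.8797 rad.
y = sin Δλ · cos φ₂ = (0.2589)(0.6733) = 0.1743
x = cos φ₁ sin φ₂ − sin φ₁ cos φ₂ cos Δλ = (0.8641)(-0.7394) − (-0.5033)(0.6733)(-0.9659) = -0.9662
θ = atan2(y, x) = 169.77°, so the bearing is 170°.

170°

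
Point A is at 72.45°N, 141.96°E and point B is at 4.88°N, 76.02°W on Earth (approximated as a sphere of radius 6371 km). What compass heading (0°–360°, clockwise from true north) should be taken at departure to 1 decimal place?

38.4°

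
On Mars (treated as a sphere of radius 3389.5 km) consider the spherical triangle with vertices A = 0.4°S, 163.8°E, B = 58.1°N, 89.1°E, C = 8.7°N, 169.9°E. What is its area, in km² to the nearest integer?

Side lengths (central angles): a = 1.3572, b = 0.1910, c = 1.4369 rad; semiperimeter s = 1.4926.
By l'Huilier's theorem, tan(E/4) = √[tan(s/2) tan((s−a)/2) tan((s−b)/2) tan((s−c)/2)], giving spherical excess E = 0.1457 rad.
Area = E·R² = 0.1457 × (3389.5)² ≈ 1674205 km².

1674205 km²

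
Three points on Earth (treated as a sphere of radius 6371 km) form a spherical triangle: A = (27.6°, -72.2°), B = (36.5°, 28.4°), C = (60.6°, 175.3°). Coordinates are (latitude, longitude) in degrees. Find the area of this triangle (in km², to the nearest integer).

44150466 km²

Side lengths (central angles): a = 1.3820, b = 1.3314, c = 1.4258 rad; semiperimeter s = 2.0696.
By l'Huilier's theorem, tan(E/4) = √[tan(s/2) tan((s−a)/2) tan((s−b)/2) tan((s−c)/2)], giving spherical excess E = 1.0877 rad.
Area = E·R² = 1.0877 × (6371)² ≈ 44150466 km².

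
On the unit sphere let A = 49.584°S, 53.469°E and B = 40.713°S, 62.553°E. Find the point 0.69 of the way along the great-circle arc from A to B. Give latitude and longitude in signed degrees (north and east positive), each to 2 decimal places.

-43.54°, 60.03°

The central angle between A and B is δ = 0.1907 rad.
With f = 0.69, the slerp weights are sin((1−f)δ)/sin δ = 0.3117 and sin(fδ)/sin δ = 0.6922.
Weighted sum of the unit vectors: (0.3117)·(0.3859,0.5210,-0.7614) + (0.6922)·(0.3494,0.6727,-0.6523) = (0.3621, 0.6280, -0.6888).
Converting back: φ = atan2(z, √(x²+y²)) = -43.54°, λ = atan2(y, x) = 60.03°.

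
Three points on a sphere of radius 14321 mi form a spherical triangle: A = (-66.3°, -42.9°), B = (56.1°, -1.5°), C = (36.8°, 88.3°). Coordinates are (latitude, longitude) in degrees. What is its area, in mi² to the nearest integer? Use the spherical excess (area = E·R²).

531973298 mi²

Side lengths (central angles): a = 1.0486, b = 2.4349, c = 2.2041 rad; semiperimeter s = 2.8438.
By l'Huilier's theorem, tan(E/4) = √[tan(s/2) tan((s−a)/2) tan((s−b)/2) tan((s−c)/2)], giving spherical excess E = 2.5938 rad.
Area = E·R² = 2.5938 × (14321)² ≈ 531973298 mi².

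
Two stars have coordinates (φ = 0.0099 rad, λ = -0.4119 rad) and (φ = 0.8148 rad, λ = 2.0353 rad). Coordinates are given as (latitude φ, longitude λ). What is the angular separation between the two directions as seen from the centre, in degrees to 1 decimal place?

121.3°

With latitudes φ₁ = 0.567°, φ₂ = 46.685° and longitude difference Δλ = 140.214°:
cos c = sin φ₁ sin φ₂ + cos φ₁ cos φ₂ cos Δλ = (0.0099)(0.7276) + (1.0000)(0.6860)(-0.7684) = -0.51993,
so c = arccos(-0.51993) = 2.11757 rad.
So the angular separation is 121.3°.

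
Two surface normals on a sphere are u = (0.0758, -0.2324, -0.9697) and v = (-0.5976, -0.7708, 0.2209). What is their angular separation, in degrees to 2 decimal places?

94.61°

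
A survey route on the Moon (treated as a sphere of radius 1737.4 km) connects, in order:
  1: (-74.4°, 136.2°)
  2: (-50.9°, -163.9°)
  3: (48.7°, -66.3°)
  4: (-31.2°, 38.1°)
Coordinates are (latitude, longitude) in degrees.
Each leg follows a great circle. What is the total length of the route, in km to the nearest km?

8650 km

Leg 1→2: central angle 0.5872 rad, distance 1020.1 km.
Leg 2→3: central angle 2.2628 rad, distance 3931.4 km.
Leg 3→4: central angle 2.1289 rad, distance 3698.7 km.
Total: 1020.1 + 3931.4 + 3698.7 ≈ 8650 km.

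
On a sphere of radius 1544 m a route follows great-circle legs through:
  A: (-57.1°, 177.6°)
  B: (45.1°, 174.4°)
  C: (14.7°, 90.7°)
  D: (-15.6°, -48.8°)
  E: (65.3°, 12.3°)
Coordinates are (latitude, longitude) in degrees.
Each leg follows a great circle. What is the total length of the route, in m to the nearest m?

11083 m

Leg A→B: central angle 1.7843 rad, distance 2755.0 m.
Leg B→C: central angle 1.3133 rad, distance 2027.7 m.
Leg C→D: central angle 2.4601 rad, distance 3798.5 m.
Leg D→E: central angle 1.6206 rad, distance 2502.2 m.
Total: 2755.0 + 2027.7 + 3798.5 + 2502.2 ≈ 11083 m.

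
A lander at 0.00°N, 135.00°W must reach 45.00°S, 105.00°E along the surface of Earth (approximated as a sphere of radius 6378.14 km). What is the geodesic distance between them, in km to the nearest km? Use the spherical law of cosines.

12324 km

In radians: φ₁ = 0.0000, φ₂ = -0.7854, Δλ = -120.000° = -2.0944 rad.
cos c = sin φ₁ sin φ₂ + cos φ₁ cos φ₂ cos Δλ = (0.0000)(-0.7071) + (1.0000)(0.7071)(-0.5000) = -0.35355,
so c = arccos(-0.35355) = 1.93216 rad.
Distance = R·c = 6378.14 × 1.9322 ≈ 12324 km.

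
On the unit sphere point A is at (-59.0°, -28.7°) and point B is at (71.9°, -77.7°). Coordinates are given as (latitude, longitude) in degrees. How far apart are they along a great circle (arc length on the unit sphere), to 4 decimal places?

In radians: φ₁ = -1.0297, φ₂ = 1.2549, Δλ = -49.000° = -0.8552 rad.
Haversine: a = sin²(Δφ/2) + cos φ₁ cos φ₂ sin²(Δλ/2) = 0.8274 + (0.5150)(0.3107)(0.1720) = 0.85489.
Central angle c = 2·arcsin(√a) = 2.35997 rad.
On the unit sphere the arc length equals the central angle: 2.3600.

2.3600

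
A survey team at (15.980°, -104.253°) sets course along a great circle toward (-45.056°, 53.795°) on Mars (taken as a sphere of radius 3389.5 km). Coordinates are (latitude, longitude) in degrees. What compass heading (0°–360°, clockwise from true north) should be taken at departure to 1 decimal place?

Δλ = 158.048° = 2.7585 rad.
y = sin Δλ · cos φ₂ = (0.3738)(0.7064) = 0.2641
x = cos φ₁ sin φ₂ − sin φ₁ cos φ₂ cos Δλ = (0.9614)(-0.7078) − (0.2753)(0.7064)(-0.9275) = -0.5001
θ = atan2(y, x) = 152.16°, so the bearing is 152.2°.

152.2°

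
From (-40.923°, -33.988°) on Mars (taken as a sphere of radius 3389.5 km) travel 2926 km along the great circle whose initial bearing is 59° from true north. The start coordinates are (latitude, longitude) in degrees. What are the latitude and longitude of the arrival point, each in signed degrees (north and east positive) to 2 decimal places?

-7.47°, 7.08°

Angular distance δ = d/R = 2926/3389.5 = 0.86325 rad; initial bearing θ = 1.0297 rad.
sin φ₂ = sin φ₁ cos δ + cos φ₁ sin δ cos θ = (-0.6550)(0.6500) + (0.7556)(0.7600)(0.5150) = -0.1300, so φ₂ = -7.47°.
Δλ = atan2(sin θ sin δ cos φ₁, cos δ − sin φ₁ sin φ₂) = atan2(0.4922, 0.5648) = 41.071°.
λ₂ = -33.988° + 41.071° = 7.08°.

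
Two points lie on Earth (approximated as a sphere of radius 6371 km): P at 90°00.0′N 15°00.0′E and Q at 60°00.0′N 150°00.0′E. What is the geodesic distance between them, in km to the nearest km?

3336 km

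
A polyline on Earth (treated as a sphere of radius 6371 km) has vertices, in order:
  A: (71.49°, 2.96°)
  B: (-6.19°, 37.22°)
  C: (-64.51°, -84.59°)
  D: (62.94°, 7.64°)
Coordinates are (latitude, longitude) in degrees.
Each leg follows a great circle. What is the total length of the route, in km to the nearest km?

35858 km

Leg A→B: central angle 1.4115 rad, distance 8992.8 km.
Leg B→C: central angle 1.6993 rad, distance 10826.5 km.
Leg C→D: central angle 2.5175 rad, distance 16038.7 km.
Total: 8992.8 + 10826.5 + 16038.7 ≈ 35858 km.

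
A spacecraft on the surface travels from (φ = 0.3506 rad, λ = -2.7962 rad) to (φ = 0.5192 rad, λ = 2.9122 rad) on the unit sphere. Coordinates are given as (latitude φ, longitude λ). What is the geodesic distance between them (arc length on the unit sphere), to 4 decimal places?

0.5456

In radians: φ₁ = 0.3506, φ₂ = 0.5192, Δλ = -32.933° = -0.5748 rad.
Haversine: a = sin²(Δφ/2) + cos φ₁ cos φ₂ sin²(Δλ/2) = 0.0071 + (0.9392)(0.8682)(0.0803) = 0.07260.
Central angle c = 2·arcsin(√a) = 0.54564 rad.
On the unit sphere the arc length equals the central angle: 0.5456.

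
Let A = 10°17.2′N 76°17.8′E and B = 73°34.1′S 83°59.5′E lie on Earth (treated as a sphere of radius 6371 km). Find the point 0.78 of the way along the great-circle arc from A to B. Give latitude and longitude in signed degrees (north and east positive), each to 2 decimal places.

-55.17°, 79.78°

Central angle δ = 1.4661 rad. Interpolating on the sphere with fraction f = 0.78:
P = [sin((1−f)δ)·A + sin(fδ)·B] / sin δ = 0.3187·A + 0.9151·B in Cartesian coordinates,
giving P = (0.1014, 0.5621, -0.8208), i.e. latitude -55.17°, longitude 79.78°.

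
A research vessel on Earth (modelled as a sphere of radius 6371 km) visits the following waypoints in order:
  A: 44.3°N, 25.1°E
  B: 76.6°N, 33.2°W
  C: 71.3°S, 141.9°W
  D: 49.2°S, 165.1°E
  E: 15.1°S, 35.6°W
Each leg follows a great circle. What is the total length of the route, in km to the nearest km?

Leg A→B: central angle 0.6973 rad, distance 4442.7 km.
Leg B→C: central angle 2.8091 rad, distance 17897.0 km.
Leg C→D: central angle 0.5678 rad, distance 3617.2 km.
Leg D→E: central angle 1.9746 rad, distance 12580.3 km.
Total: 4442.7 + 17897.0 + 3617.2 + 12580.3 ≈ 38537 km.

38537 km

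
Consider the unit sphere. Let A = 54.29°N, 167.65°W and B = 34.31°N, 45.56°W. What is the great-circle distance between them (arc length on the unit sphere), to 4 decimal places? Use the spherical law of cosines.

With latitudes φ₁ = 54.290°, φ₂ = 34.310° and longitude difference Δλ = 122.090°:
cos c = sin φ₁ sin φ₂ + cos φ₁ cos φ₂ cos Δλ = (0.8120)(0.5637) + (0.5837)(0.8260)(-0.5313) = 0.20156,
so c = arccos(0.20156) = 1.36784 rad.
On the unit sphere the arc length equals the central angle: 1.3678.

1.3678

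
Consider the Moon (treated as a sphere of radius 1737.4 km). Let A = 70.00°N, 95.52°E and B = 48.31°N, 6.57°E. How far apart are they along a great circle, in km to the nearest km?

With latitudes φ₁ = 70.000°, φ₂ = 48.310° and longitude difference Δλ = -88.950°:
cos c = sin φ₁ sin φ₂ + cos φ₁ cos φ₂ cos Δλ = (0.9397)(0.7468) + (0.3420)(0.6651)(0.0183) = 0.70589,
so c = arccos(0.70589) = 0.78712 rad.
Distance = R·c = 1737.4 × 0.7871 ≈ 1368 km.

1368 km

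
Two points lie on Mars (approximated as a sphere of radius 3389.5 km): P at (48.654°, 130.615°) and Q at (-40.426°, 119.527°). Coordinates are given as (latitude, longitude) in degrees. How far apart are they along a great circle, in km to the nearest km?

Let φ₁ = 0.8492 rad, φ₂ = -0.7056 rad, and Δλ = -0.1935 rad.
Haversine: a = sin²(Δφ/2) + cos φ₁ cos φ₂ sin²(Δλ/2) = 0.4920 + (0.6606)(0.7612)(0.0093) = 0.49667.
Central angle c = 2·arcsin(√a) = 1.56413 rad.
Distance = R·c = 3389.5 × 1.5641 ≈ 5302 km.

5302 km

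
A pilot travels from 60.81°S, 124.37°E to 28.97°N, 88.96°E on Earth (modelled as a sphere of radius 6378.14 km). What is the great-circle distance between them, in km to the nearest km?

10498 km

In radians: φ₁ = -1.0613, φ₂ = 0.5056, Δλ = -35.410° = -0.6180 rad.
cos c = sin φ₁ sin φ₂ + cos φ₁ cos φ₂ cos Δλ = (-0.8730)(0.4844) + (0.4877)(0.8749)(0.8150) = -0.07509,
so c = arccos(-0.07509) = 1.64595 rad.
Distance = R·c = 6378.14 × 1.6460 ≈ 10498 km.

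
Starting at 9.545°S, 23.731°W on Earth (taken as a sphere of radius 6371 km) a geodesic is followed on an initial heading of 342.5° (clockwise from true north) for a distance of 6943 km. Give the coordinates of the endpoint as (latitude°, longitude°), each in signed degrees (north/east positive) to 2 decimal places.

Angular distance δ = d/R = 6943/6371 = 1.08978 rad; initial bearing θ = 5.9778 rad.
sin φ₂ = sin φ₁ cos δ + cos φ₁ sin δ cos θ = (-0.1658)(0.4627) + (0.9862)(0.8865)(0.9537) = 0.7571, so φ₂ = 49.21°.
Δλ = atan2(sin θ sin δ cos φ₁, cos δ − sin φ₁ sin φ₂) = atan2(-0.2629, 0.5882) = -24.081°.
λ₂ = -23.731° − 24.081° = -47.81°.

49.21°, -47.81°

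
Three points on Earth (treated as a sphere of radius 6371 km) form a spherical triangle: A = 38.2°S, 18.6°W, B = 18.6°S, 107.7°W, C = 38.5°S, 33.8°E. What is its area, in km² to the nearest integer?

16811096 km²

Side lengths (central angles): a = 1.9627, b = 0.7071, c = 1.3603 rad; semiperimeter s = 2.0151.
By l'Huilier's theorem, tan(E/4) = √[tan(s/2) tan((s−a)/2) tan((s−b)/2) tan((s−c)/2)], giving spherical excess E = 0.4142 rad.
Area = E·R² = 0.4142 × (6371)² ≈ 16811096 km².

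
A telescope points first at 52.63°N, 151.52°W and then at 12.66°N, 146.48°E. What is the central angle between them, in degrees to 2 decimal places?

Let φ₁ = 0.9186 rad, φ₂ = 0.2210 rad, and Δλ = -1.0821 rad.
cos c = sin φ₁ sin φ₂ + cos φ₁ cos φ₂ cos Δλ = (0.7947)(0.2192) + (0.6070)(0.9757)(0.4695) = 0.45220,
so c = arccos(0.45220) = 1.10157 rad.
So the angular separation is 63.12°.

63.12°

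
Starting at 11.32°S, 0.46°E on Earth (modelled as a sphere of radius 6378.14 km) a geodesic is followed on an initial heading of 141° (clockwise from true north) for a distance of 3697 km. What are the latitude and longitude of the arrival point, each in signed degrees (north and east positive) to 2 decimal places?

-35.56°, 25.53°

Angular distance δ = d/R = 3697/6378.14 = 0.57964 rad; initial bearing θ = 2.4609 rad.
sin φ₂ = sin φ₁ cos δ + cos φ₁ sin δ cos θ = (-0.1963)(0.8367) + (0.9805)(0.5477)(-0.7771) = -0.5816, so φ₂ = -35.56°.
Δλ = atan2(sin θ sin δ cos φ₁, cos δ − sin φ₁ sin φ₂) = atan2(0.3380, 0.7225) = 25.070°.
λ₂ = 0.460° + 25.070° = 25.53°.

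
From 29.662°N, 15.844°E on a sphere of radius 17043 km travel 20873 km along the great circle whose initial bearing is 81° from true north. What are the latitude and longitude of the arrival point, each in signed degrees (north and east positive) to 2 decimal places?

17.20°, 92.41°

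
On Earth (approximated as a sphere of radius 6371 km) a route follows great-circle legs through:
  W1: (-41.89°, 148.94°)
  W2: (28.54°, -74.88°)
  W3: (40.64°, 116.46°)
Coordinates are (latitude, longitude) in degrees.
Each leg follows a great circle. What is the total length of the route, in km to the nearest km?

28053 km

Leg W1→W2: central angle 2.4830 rad, distance 15819.3 km.
Leg W2→W3: central angle 1.9203 rad, distance 12234.1 km.
Total: 15819.3 + 12234.1 ≈ 28053 km.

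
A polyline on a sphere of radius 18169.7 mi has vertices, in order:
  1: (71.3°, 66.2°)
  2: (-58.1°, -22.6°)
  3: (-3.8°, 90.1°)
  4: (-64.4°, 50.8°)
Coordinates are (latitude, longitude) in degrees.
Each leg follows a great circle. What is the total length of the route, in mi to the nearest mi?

Leg 1→2: central angle 2.4991 rad, distance 45408.0 mi.
Leg 2→3: central angle 1.7185 rad, distance 31225.5 mi.
Leg 3→4: central angle 1.1665 rad, distance 21194.4 mi.
Total: 45408.0 + 31225.5 + 21194.4 ≈ 97828 mi.

97828 mi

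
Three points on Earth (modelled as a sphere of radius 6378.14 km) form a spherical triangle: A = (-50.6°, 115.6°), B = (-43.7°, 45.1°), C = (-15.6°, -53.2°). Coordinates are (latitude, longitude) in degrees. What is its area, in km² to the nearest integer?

Side lengths (central angles): a = 1.4854, b = 1.9735, c = 0.8134 rad; semiperimeter s = 2.1361.
By l'Huilier's theorem, tan(E/4) = √[tan(s/2) tan((s−a)/2) tan((s−b)/2) tan((s−c)/2)], giving spherical excess E = 0.7791 rad.
Area = E·R² = 0.7791 × (6378.14)² ≈ 31695883 km².

31695883 km²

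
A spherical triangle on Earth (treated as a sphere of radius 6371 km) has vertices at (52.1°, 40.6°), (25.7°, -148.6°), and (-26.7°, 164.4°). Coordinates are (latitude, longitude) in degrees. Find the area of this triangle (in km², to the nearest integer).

Side lengths (central angles): a = 1.2088, b = 2.2914, c = 1.7764 rad; semiperimeter s = 2.6383.
By l'Huilier's theorem, tan(E/4) = √[tan(s/2) tan((s−a)/2) tan((s−b)/2) tan((s−c)/2)], giving spherical excess E = 1.9227 rad.
Area = E·R² = 1.9227 × (6371)² ≈ 78042581 km².

78042581 km²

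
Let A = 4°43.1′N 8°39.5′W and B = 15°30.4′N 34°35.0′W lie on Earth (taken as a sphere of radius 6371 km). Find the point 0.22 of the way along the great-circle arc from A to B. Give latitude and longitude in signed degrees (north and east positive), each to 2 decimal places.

7.25°, -14.22°

The central angle between A and B is δ = 0.4828 rad.
With f = 0.22, the slerp weights are sin((1−f)δ)/sin δ = 0.7921 and sin(fδ)/sin δ = 0.2284.
Weighted sum of the unit vectors: (0.7921)·(0.9853,-0.1500,0.0823) + (0.2284)·(0.7933,-0.5469,0.2674) = (0.9616, -0.2437, 0.1262).
Converting back: φ = atan2(z, √(x²+y²)) = 7.25°, λ = atan2(y, x) = -14.22°.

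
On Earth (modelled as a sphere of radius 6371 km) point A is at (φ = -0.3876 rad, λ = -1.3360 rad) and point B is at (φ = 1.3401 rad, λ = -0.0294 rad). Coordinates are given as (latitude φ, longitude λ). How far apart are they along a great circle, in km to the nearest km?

12034 km

Let φ₁ = -0.3876 rad, φ₂ = 1.3401 rad, and Δλ = 1.3066 rad.
Haversine: a = sin²(Δφ/2) + cos φ₁ cos φ₂ sin²(Δλ/2) = 0.5781 + (0.9258)(0.2287)(0.3694) = 0.65634.
Central angle c = 2·arcsin(√a) = 1.88880 rad.
Distance = R·c = 6371 × 1.8888 ≈ 12034 km.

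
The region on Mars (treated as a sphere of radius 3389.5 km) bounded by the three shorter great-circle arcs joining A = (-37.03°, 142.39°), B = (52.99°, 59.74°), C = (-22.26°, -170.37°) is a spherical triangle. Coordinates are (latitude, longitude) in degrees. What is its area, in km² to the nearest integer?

15278034 km²

Side lengths (central angles): a = 2.2913, b = 0.7529, c = 2.0036 rad; semiperimeter s = 2.5239.
By l'Huilier's theorem, tan(E/4) = √[tan(s/2) tan((s−a)/2) tan((s−b)/2) tan((s−c)/2)], giving spherical excess E = 1.3298 rad.
Area = E·R² = 1.3298 × (3389.5)² ≈ 15278034 km².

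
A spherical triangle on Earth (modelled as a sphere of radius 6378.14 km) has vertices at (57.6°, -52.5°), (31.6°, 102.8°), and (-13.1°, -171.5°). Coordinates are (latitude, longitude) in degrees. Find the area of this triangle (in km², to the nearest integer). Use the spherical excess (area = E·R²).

Side lengths (central angles): a = 1.6274, b = 2.0313, c = 1.5430 rad; semiperimeter s = 2.6008.
By l'Huilier's theorem, tan(E/4) = √[tan(s/2) tan((s−a)/2) tan((s−b)/2) tan((s−c)/2)], giving spherical excess E = 2.0769 rad.
Area = E·R² = 2.0769 × (6378.14)² ≈ 84490919 km².

84490919 km²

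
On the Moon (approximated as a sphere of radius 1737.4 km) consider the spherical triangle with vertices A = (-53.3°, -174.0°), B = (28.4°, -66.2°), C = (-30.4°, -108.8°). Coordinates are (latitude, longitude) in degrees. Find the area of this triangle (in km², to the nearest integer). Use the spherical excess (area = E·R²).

Side lengths (central angles): a = 1.2474, b = 0.8996, c = 2.1437 rad; semiperimeter s = 2.1453.
By l'Huilier's theorem, tan(E/4) = √[tan(s/2) tan((s−a)/2) tan((s−b)/2) tan((s−c)/2)], giving spherical excess E = 0.0916 rad.
Area = E·R² = 0.0916 × (1737.4)² ≈ 276631 km².

276631 km²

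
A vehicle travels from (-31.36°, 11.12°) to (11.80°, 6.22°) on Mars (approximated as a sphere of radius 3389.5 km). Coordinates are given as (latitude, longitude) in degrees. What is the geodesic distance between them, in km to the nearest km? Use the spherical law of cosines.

2568 km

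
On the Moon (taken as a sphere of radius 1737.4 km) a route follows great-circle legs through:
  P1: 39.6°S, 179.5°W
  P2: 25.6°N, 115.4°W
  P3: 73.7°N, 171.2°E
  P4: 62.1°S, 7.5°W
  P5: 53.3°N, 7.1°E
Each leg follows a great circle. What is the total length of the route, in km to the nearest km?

13148 km

Leg P1→P2: central angle 1.5427 rad, distance 2680.3 km.
Leg P2→P3: central angle 1.0621 rad, distance 1845.3 km.
Leg P3→P4: central angle 2.9390 rad, distance 5106.2 km.
Leg P4→P5: central angle 2.0241 rad, distance 3516.7 km.
Total: 2680.3 + 1845.3 + 5106.2 + 3516.7 ≈ 13148 km.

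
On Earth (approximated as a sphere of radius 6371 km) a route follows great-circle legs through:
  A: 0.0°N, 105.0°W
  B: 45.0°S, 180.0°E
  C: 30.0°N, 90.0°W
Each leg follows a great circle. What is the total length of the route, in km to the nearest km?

21145 km

Leg A→B: central angle 1.3867 rad, distance 8835.0 km.
Leg B→C: central angle 1.9322 rad, distance 12309.8 km.
Total: 8835.0 + 12309.8 ≈ 21145 km.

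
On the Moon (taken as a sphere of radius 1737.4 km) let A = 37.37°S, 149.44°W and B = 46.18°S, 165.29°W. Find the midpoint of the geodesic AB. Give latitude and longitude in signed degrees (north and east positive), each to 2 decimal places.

-42.05°, -156.82°

The central angle between A and B is δ = 0.2565 rad.
With f = 0.5, the slerp weights are sin((1−f)δ)/sin δ = 0.5041 and sin(fδ)/sin δ = 0.5041.
Weighted sum of the unit vectors: (0.5041)·(-0.6843,-0.4041,-0.6070) + (0.5041)·(-0.6697,-0.1758,-0.7215) = (-0.6826, -0.2923, -0.6697).
Converting back: φ = atan2(z, √(x²+y²)) = -42.05°, λ = atan2(y, x) = -156.82°.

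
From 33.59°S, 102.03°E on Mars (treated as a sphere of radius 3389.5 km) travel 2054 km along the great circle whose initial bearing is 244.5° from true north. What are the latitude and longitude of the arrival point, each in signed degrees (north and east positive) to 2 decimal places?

-41.22°, 58.91°

Angular distance δ = d/R = 2054/3389.5 = 0.60599 rad; initial bearing θ = 4.2673 rad.
sin φ₂ = sin φ₁ cos δ + cos φ₁ sin δ cos θ = (-0.5532)(0.8219) + (0.8330)(0.5696)(-0.4305) = -0.6590, so φ₂ = -41.22°.
Δλ = atan2(sin θ sin δ cos φ₁, cos δ − sin φ₁ sin φ₂) = atan2(-0.4282, 0.4574) = -43.118°.
λ₂ = 102.030° − 43.118° = 58.91°.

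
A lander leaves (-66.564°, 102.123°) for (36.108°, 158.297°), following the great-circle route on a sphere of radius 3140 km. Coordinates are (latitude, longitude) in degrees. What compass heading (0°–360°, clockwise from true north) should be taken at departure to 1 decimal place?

Δλ = 56.174° = 0.9804 rad.
y = sin Δλ · cos φ₂ = (0.8307)(0.8079) = 0.6712
x = cos φ₁ sin φ₂ − sin φ₁ cos φ₂ cos Δλ = (0.3977)(0.5893) − (-0.9175)(0.8079)(0.5567) = 0.6470
θ = atan2(y, x) = 46.05°, so the bearing is 46.0°.

46.0°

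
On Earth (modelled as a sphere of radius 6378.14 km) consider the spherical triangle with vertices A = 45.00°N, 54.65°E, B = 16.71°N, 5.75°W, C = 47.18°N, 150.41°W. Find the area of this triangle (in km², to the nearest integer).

42863083 km²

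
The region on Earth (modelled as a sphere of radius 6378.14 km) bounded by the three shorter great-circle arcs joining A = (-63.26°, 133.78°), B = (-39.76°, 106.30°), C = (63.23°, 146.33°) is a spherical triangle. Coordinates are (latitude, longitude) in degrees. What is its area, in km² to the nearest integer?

25348311 km²

Side lengths (central angles): a = 1.8817, b = 2.2137, c = 0.4991 rad; semiperimeter s = 2.2972.
By l'Huilier's theorem, tan(E/4) = √[tan(s/2) tan((s−a)/2) tan((s−b)/2) tan((s−c)/2)], giving spherical excess E = 0.6231 rad.
Area = E·R² = 0.6231 × (6378.14)² ≈ 25348311 km².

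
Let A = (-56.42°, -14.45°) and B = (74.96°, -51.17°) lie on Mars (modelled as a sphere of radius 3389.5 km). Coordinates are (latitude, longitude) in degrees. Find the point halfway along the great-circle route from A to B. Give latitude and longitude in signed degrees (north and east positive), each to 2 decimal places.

9.69°, -25.97°

The central angle between A and B is δ = 2.3316 rad.
With f = 0.5, the slerp weights are sin((1−f)δ)/sin δ = 1.2690 and sin(fδ)/sin δ = 1.2690.
Weighted sum of the unit vectors: (1.2690)·(0.5356,-0.1380,-0.8331) + (1.2690)·(0.1627,-0.2021,0.9657) = (0.8862, -0.4317, 0.1683).
Converting back: φ = atan2(z, √(x²+y²)) = 9.69°, λ = atan2(y, x) = -25.97°.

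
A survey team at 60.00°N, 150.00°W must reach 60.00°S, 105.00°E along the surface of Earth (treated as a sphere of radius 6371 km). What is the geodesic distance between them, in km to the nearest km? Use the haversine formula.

16074 km

In radians: φ₁ = 1.0472, φ₂ = -1.0472, Δλ = -105.000° = -1.8326 rad.
Haversine: a = sin²(Δφ/2) + cos φ₁ cos φ₂ sin²(Δλ/2) = 0.7500 + (0.5000)(0.5000)(0.6294) = 0.90735.
Central angle c = 2·arcsin(√a) = 2.52302 rad.
Distance = R·c = 6371 × 2.5230 ≈ 16074 km.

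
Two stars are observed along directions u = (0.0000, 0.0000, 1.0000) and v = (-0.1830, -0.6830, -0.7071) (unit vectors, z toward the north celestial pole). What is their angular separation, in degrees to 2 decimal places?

135.00°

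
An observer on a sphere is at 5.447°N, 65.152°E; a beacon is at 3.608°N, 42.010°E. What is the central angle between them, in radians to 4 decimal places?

In radians: φ₁ = 0.0951, φ₂ = 0.0630, Δλ = -23.142° = -0.4039 rad.
cos c = sin φ₁ sin φ₂ + cos φ₁ cos φ₂ cos Δλ = (0.0949)(0.0629) + (0.9955)(0.9980)(0.9195) = 0.91954,
so c = arccos(0.91954) = 0.40389 rad.
So the angular separation is 0.4039 rad.

0.4039 rad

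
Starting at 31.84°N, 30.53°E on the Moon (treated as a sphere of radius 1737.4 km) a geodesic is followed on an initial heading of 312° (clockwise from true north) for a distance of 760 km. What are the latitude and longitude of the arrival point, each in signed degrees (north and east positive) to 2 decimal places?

45.95°, 3.61°

Angular distance δ = d/R = 760/1737.4 = 0.43744 rad; initial bearing θ = 5.4454 rad.
sin φ₂ = sin φ₁ cos δ + cos φ₁ sin δ cos θ = (0.5275)(0.9058) + (0.8495)(0.4236)(0.6691) = 0.7187, so φ₂ = 45.95°.
Δλ = atan2(sin θ sin δ cos φ₁, cos δ − sin φ₁ sin φ₂) = atan2(-0.2674, 0.5267) = -26.920°.
λ₂ = 30.530° − 26.920° = 3.61°.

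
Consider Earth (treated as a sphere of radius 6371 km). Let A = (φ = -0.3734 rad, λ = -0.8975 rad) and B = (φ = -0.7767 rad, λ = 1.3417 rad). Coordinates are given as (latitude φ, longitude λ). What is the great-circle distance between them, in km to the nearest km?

In radians: φ₁ = -0.3734, φ₂ = -0.7767, Δλ = 128.297° = 2.2392 rad.
cos c = sin φ₁ sin φ₂ + cos φ₁ cos φ₂ cos Δλ = (-0.3648)(-0.7009) + (0.9311)(0.7132)(-0.6197) = -0.15587,
so c = arccos(-0.15587) = 1.72730 rad.
Distance = R·c = 6371 × 1.7273 ≈ 11005 km.

11005 km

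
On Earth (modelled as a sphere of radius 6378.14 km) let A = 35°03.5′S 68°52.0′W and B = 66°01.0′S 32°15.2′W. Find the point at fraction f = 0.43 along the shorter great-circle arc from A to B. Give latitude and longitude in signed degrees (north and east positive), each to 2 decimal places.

-49.56°, -59.05°

The central angle between A and B is δ = 0.6569 rad.
With f = 0.43, the slerp weights are sin((1−f)δ)/sin δ = 0.5989 and sin(fδ)/sin δ = 0.4564.
Weighted sum of the unit vectors: (0.5989)·(0.2951,-0.7635,-0.5744) + (0.4564)·(0.3438,-0.2169,-0.9137) = (0.3337, -0.5563, -0.7611).
Converting back: φ = atan2(z, √(x²+y²)) = -49.56°, λ = atan2(y, x) = -59.05°.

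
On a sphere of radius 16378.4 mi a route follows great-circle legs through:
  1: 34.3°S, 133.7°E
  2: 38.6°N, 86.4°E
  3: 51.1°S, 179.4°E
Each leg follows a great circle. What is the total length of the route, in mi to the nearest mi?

Leg 1→2: central angle 1.4844 rad, distance 24312.6 mi.
Leg 2→3: central angle 2.1074 rad, distance 34515.7 mi.
Total: 24312.6 + 34515.7 ≈ 58828 mi.

58828 mi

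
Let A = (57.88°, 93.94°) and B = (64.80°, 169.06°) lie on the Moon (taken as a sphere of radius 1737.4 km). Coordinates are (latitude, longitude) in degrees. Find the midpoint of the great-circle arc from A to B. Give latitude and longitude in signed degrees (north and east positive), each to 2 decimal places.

66.50°, 126.64°

Central angle δ = 0.6015 rad. Interpolating on the sphere with fraction f = 0.5:
P = [sin((1−f)δ)·A + sin(fδ)·B] / sin δ = 0.5235·A + 0.5235·B in Cartesian coordinates,
giving P = (-0.2380, 0.3200, 0.9170), i.e. latitude 66.50°, longitude 126.64°.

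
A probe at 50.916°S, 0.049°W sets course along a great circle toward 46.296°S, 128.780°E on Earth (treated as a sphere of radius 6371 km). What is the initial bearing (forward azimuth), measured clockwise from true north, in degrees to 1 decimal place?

With φ₁ = -0.8887, φ₂ = -0.8080, Δλ = 2.2485 rad, the forward-azimuth formula gives
θ = atan2( sin Δλ cos φ₂ , cos φ₁ sin φ₂ − sin φ₁ cos φ₂ cos Δλ ) = atan2(0.5383, -0.7920) = 145.80°.
So the initial bearing is 145.8°.

145.8°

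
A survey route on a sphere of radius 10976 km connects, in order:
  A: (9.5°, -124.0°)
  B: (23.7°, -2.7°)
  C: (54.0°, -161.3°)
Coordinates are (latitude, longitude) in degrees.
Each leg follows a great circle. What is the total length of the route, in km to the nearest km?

Leg A→B: central angle 1.9854 rad, distance 21791.9 km.
Leg B→C: central angle 1.7476 rad, distance 19182.1 km.
Total: 21791.9 + 19182.1 ≈ 40974 km.

40974 km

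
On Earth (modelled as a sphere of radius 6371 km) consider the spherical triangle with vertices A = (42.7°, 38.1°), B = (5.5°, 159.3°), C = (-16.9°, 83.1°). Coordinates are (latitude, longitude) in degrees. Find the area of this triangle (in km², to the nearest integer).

50805419 km²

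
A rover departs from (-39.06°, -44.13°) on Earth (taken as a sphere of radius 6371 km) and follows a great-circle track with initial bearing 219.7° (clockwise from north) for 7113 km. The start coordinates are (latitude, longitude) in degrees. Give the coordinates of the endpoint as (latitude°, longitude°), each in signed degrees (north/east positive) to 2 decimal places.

-54.43°, -143.52°

Angular distance δ = d/R = 7113/6371 = 1.11647 rad; initial bearing θ = 3.8345 rad.
sin φ₂ = sin φ₁ cos δ + cos φ₁ sin δ cos θ = (-0.6301)(0.4389) + (0.7765)(0.8986)(-0.7694) = -0.8134, so φ₂ = -54.43°.
Δλ = atan2(sin θ sin δ cos φ₁, cos δ − sin φ₁ sin φ₂) = atan2(-0.4457, -0.0737) = -99.386°.
λ₂ = -44.130° − 99.386° = -143.52°.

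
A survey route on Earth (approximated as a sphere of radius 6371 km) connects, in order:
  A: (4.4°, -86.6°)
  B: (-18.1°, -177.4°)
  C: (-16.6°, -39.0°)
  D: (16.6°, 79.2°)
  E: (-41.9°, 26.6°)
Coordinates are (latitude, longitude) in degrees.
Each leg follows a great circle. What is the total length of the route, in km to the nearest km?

Leg A→B: central angle 1.6079 rad, distance 10243.8 km.
Leg B→C: central angle 2.2048 rad, distance 14047.1 km.
Leg C→D: central angle 2.1125 rad, distance 13458.8 km.
Leg D→E: central angle 1.3259 rad, distance 8447.4 km.
Total: 10243.8 + 14047.1 + 13458.8 + 8447.4 ≈ 46197 km.

46197 km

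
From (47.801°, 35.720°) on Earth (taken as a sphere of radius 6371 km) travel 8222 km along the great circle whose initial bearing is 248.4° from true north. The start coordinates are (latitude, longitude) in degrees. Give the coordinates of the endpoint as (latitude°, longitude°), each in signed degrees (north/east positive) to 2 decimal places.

-1.87°, -27.66°

Angular distance δ = d/R = 8222/6371 = 1.29054 rad; initial bearing θ = 4.3354 rad.
sin φ₂ = sin φ₁ cos δ + cos φ₁ sin δ cos θ = (0.7408)(0.2766) + (0.6717)(0.9610)(-0.3681) = -0.0327, so φ₂ = -1.87°.
Δλ = atan2(sin θ sin δ cos φ₁, cos δ − sin φ₁ sin φ₂) = atan2(-0.6002, 0.3008) = -63.377°.
λ₂ = 35.720° − 63.377° = -27.66°.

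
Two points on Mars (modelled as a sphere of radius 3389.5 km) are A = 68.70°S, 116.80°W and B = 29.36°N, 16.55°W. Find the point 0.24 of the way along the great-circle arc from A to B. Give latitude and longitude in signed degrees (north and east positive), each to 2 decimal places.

-53.89°, -61.49°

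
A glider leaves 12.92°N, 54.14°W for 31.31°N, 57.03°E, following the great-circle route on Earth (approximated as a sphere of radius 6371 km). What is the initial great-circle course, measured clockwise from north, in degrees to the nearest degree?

Δλ = 111.170° = 1.9403 rad.
y = sin Δλ · cos φ₂ = (0.9325)(0.8544) = 0.7967
x = cos φ₁ sin φ₂ − sin φ₁ cos φ₂ cos Δλ = (0.9747)(0.5197) − (0.2236)(0.8544)(-0.3611) = 0.5755
θ = atan2(y, x) = 54.16°, so the bearing is 54°.

54°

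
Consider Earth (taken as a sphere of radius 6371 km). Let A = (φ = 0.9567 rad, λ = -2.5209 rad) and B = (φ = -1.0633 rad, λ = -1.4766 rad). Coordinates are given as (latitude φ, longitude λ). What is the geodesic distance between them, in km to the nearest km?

In radians: φ₁ = 0.9567, φ₂ = -1.0633, Δλ = 59.834° = 1.0443 rad.
cos c = sin φ₁ sin φ₂ + cos φ₁ cos φ₂ cos Δλ = (0.8173)(-0.8740) + (0.5762)(0.4860)(0.5025) = -0.57357,
so c = arccos(-0.57357) = 2.18165 rad.
Distance = R·c = 6371 × 2.1816 ≈ 13899 km.

13899 km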